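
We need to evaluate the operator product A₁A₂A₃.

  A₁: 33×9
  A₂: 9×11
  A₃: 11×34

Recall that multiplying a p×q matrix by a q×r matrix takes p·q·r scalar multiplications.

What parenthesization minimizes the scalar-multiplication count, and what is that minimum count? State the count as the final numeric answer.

13464

(A₁(A₂A₃)): cost 13464.
((A₁A₂)A₃): cost 15609.
Optimal: (A₁(A₂A₃)) with cost 13464.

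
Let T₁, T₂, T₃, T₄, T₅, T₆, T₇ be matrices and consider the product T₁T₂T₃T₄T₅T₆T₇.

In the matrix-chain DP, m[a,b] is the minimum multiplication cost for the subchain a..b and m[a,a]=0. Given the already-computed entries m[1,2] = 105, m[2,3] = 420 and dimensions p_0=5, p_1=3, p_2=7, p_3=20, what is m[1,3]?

720

m[1,3] = min over k∈[1,2] of m[1,k]+m[k+1,3]+p_{0}·p_k·p_{3}.
k=1: 0 + 420 + 5·3·20 = 720; k=2: 105 + 0 + 5·7·20 = 805.
Minimum: 720 at k=1.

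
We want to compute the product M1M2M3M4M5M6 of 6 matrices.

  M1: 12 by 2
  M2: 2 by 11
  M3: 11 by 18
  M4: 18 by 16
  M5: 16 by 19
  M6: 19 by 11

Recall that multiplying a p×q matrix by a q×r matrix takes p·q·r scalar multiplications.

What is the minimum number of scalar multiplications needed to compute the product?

Adjacent pairs: M1M2 = 12·2·11 = 264; M2M3 = 2·11·18 = 396; M3M4 = 11·18·16 = 3168; M4M5 = 18·16·19 = 5472; M5M6 = 16·19·11 = 3344.
Length 3: M1..M3: k=1: 0+396+12·2·18=828; k=2: 264+0+12·11·18=2640 → min 828 | M2..M4: k=2: 0+3168+2·11·16=3520; k=3: 396+0+2·18·16=972 → min 972 | M3..M5: k=3: 0+5472+11·18·19=9234; k=4: 3168+0+11·16·19=6512 → min 6512 | M4..M6: k=4: 0+3344+18·16·11=6512; k=5: 5472+0+18·19·11=9234 → min 6512.
Length 4: M1..M4: k=1: 0+972+12·2·16=1356; k=2: 264+3168+12·11·16=5544; k=3: 828+0+12·18·16=4284 → min 1356 | M2..M5: k=2: 0+6512+2·11·19=6930; k=3: 396+5472+2·18·19=6552; k=4: 972+0+2·16·19=1580 → min 1580 | M3..M6: k=3: 0+6512+11·18·11=8690; k=4: 3168+3344+11·16·11=8448; k=5: 6512+0+11·19·11=8811 → min 8448.
Length 5: M1..M5: k=1: 0+1580+12·2·19=2036; k=2: 264+6512+12·11·19=9284; k=3: 828+5472+12·18·19=10404; k=4: 1356+0+12·16·19=5004 → min 2036 | M2..M6: k=2: 0+8448+2·11·11=8690; k=3: 396+6512+2·18·11=7304; k=4: 972+3344+2·16·11=4668; k=5: 1580+0+2·19·11=1998 → min 1998.
Length 6: M1..M6: k=1: 0+1998+12·2·11=2262; k=2: 264+8448+12·11·11=10164; k=3: 828+6512+12·18·11=9716; k=4: 1356+3344+12·16·11=6812; k=5: 2036+0+12·19·11=4544 → min 2262.
Optimal order: (M1((((M2M3)M4)M5)M6)) with cost 2262.

2262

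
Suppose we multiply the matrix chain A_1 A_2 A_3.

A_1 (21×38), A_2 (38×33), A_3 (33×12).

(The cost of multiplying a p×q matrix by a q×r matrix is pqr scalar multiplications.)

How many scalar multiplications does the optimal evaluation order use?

Order (A_1 (A_2 A_3)): (A_2 A_3): 38×33 by 33×12 → 38×12, cost 38·33·12 = 15048; (A_1 (A_2 A_3)): 21×38 by 38×12 → 21×12, cost 21·38·12 = 9576; cumulative 24624. Total 24624.
Order ((A_1 A_2) A_3): (A_1 A_2): 21×38 by 38×33 → 21×33, cost 21·38·33 = 26334; ((A_1 A_2) A_3): 21×33 by 33×12 → 21×12, cost 21·33·12 = 8316; cumulative 34650. Total 34650.
Minimum: 24624.

24624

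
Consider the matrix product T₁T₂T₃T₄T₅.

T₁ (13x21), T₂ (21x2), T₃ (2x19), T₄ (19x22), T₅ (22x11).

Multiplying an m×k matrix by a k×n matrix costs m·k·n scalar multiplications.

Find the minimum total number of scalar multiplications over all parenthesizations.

2152

Adjacent pairs: T₁T₂ = 13·21·2 = 546; T₂T₃ = 21·2·19 = 798; T₃T₄ = 2·19·22 = 836; T₄T₅ = 19·22·11 = 4598.
Length 3: T₁..T₃: k=1: 0+798+13·21·19=5985; k=2: 546+0+13·2·19=1040 → min 1040 | T₂..T₄: k=2: 0+836+21·2·22=1760; k=3: 798+0+21·19·22=9576 → min 1760 | T₃..T₅: k=3: 0+4598+2·19·11=5016; k=4: 836+0+2·22·11=1320 → min 1320.
Length 4: T₁..T₄: k=1: 0+1760+13·21·22=7766; k=2: 546+836+13·2·22=1954; k=3: 1040+0+13·19·22=6474 → min 1954 | T₂..T₅: k=2: 0+1320+21·2·11=1782; k=3: 798+4598+21·19·11=9785; k=4: 1760+0+21·22·11=6842 → min 1782.
Length 5: T₁..T₅: k=1: 0+1782+13·21·11=4785; k=2: 546+1320+13·2·11=2152; k=3: 1040+4598+13·19·11=8355; k=4: 1954+0+13·22·11=5100 → min 2152.
Optimal order: ((T₁T₂)((T₃T₄)T₅)) with cost 2152.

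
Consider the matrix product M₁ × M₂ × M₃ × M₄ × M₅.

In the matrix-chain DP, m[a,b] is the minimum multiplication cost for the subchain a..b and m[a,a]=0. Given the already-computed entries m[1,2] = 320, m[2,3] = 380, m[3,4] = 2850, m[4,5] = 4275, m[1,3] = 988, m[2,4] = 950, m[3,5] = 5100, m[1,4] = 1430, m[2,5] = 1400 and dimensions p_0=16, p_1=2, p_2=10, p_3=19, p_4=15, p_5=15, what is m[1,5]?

m[1,5] = min over k∈[1,4] of m[1,k]+m[k+1,5]+p_{0}·p_k·p_{5}.
k=1: 0 + 1400 + 16·2·15 = 1880; k=2: 320 + 5100 + 16·10·15 = 7820; k=3: 988 + 4275 + 16·19·15 = 9823; k=4: 1430 + 0 + 16·15·15 = 5030.
Minimum: 1880 at k=1.

1880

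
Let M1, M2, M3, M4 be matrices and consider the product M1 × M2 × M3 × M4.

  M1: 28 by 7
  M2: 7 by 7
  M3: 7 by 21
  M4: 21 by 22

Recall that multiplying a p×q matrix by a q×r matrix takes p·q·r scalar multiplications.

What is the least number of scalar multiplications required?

Adjacent pairs: M1M2 = 28·7·7 = 1372; M2M3 = 7·7·21 = 1029; M3M4 = 7·21·22 = 3234.
Length 3: M1..M3: k=1: 0+1029+28·7·21=5145; k=2: 1372+0+28·7·21=5488 → min 5145 | M2..M4: k=2: 0+3234+7·7·22=4312; k=3: 1029+0+7·21·22=4263 → min 4263.
Length 4: M1..M4: k=1: 0+4263+28·7·22=8575; k=2: 1372+3234+28·7·22=8918; k=3: 5145+0+28·21·22=18081 → min 8575.
Optimal order: (M1 × ((M2 × M3) × M4)) with cost 8575.

8575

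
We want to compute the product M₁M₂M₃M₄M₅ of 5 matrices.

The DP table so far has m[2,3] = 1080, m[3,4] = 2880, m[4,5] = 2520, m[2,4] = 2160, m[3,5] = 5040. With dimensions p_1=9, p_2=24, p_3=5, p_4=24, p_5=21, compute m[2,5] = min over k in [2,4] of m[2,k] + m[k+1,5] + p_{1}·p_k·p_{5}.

4545

m[2,5] = min over k∈[2,4] of m[2,k]+m[k+1,5]+p_{1}·p_k·p_{5}.
k=2: 0 + 5040 + 9·24·21 = 9576; k=3: 1080 + 2520 + 9·5·21 = 4545; k=4: 2160 + 0 + 9·24·21 = 6696.
Minimum: 4545 at k=3.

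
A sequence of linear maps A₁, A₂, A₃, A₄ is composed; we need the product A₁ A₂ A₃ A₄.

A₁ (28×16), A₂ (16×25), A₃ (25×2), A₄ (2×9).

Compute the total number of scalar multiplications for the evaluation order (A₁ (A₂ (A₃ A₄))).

8082

(A₃ A₄): 25×2 by 2×9 → 25×9, cost 25·2·9 = 450
(A₂ (A₃ A₄)): 16×25 by 25×9 → 16×9, cost 16·25·9 = 3600; cumulative 4050
(A₁ (A₂ (A₃ A₄))): 28×16 by 16×9 → 28×9, cost 28·16·9 = 4032; cumulative 8082
Total: 8082 scalar multiplications.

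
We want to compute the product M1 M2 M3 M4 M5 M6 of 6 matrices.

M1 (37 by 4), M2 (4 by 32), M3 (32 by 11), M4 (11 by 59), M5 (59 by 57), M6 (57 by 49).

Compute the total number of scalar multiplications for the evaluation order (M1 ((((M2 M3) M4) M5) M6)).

(M2 M3): 4×32 by 32×11 → 4×11, cost 4·32·11 = 1408
((M2 M3) M4): 4×11 by 11×59 → 4×59, cost 4·11·59 = 2596; cumulative 4004
(((M2 M3) M4) M5): 4×59 by 59×57 → 4×57, cost 4·59·57 = 13452; cumulative 17456
((((M2 M3) M4) M5) M6): 4×57 by 57×49 → 4×49, cost 4·57·49 = 11172; cumulative 28628
(M1 ((((M2 M3) M4) M5) M6)): 37×4 by 4×49 → 37×49, cost 37·4·49 = 7252; cumulative 35880
Total: 35880 scalar multiplications.

35880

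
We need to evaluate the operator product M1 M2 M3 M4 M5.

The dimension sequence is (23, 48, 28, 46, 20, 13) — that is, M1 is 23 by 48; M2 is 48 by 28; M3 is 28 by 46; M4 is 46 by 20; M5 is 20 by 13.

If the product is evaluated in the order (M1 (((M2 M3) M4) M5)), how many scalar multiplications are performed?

(M2 M3): 48×28 by 28×46 → 48×46, cost 48·28·46 = 61824
((M2 M3) M4): 48×46 by 46×20 → 48×20, cost 48·46·20 = 44160; cumulative 105984
(((M2 M3) M4) M5): 48×20 by 20×13 → 48×13, cost 48·20·13 = 12480; cumulative 118464
(M1 (((M2 M3) M4) M5)): 23×48 by 48×13 → 23×13, cost 23·48·13 = 14352; cumulative 132816
Total: 132816 scalar multiplications.

132816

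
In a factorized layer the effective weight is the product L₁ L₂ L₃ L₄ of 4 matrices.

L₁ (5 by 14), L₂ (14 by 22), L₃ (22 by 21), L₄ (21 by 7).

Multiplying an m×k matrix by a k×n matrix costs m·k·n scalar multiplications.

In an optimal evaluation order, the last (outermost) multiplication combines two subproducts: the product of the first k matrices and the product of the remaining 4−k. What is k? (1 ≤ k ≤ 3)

Adjacent pairs: L₁L₂ = 5·14·22 = 1540; L₂L₃ = 14·22·21 = 6468; L₃L₄ = 22·21·7 = 3234.
Length 3: L₁..L₃: k=1: 0+6468+5·14·21=7938; k=2: 1540+0+5·22·21=3850 → min 3850 | L₂..L₄: k=2: 0+3234+14·22·7=5390; k=3: 6468+0+14·21·7=8526 → min 5390.
Top-level splits: k=1: (L₁..L₁)·(L₂..L₄) → 0+5390+5·14·7 = 5880; k=2: (L₁..L₂)·(L₃..L₄) → 1540+3234+5·22·7 = 5544; k=3: (L₁..L₃)·(L₄..L₄) → 3850+0+5·21·7 = 4585.
Best split is after L₃, i.e. k = 3.

3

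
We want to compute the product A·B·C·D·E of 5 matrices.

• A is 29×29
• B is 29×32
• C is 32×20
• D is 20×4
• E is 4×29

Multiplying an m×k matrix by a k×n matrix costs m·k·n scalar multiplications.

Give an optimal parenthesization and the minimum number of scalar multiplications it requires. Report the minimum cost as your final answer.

13000

Adjacent pairs: AB = 29·29·32 = 26912; BC = 29·32·20 = 18560; CD = 32·20·4 = 2560; DE = 20·4·29 = 2320.
Length 3: A..C: k=1: 0+18560+29·29·20=35380; k=2: 26912+0+29·32·20=45472 → min 35380 | B..D: k=2: 0+2560+29·32·4=6272; k=3: 18560+0+29·20·4=20880 → min 6272 | C..E: k=3: 0+2320+32·20·29=20880; k=4: 2560+0+32·4·29=6272 → min 6272.
Length 4: A..D: k=1: 0+6272+29·29·4=9636; k=2: 26912+2560+29·32·4=33184; k=3: 35380+0+29·20·4=37700 → min 9636 | B..E: k=2: 0+6272+29·32·29=33184; k=3: 18560+2320+29·20·29=37700; k=4: 6272+0+29·4·29=9636 → min 9636.
Length 5: A..E: k=1: 0+9636+29·29·29=34025; k=2: 26912+6272+29·32·29=60096; k=3: 35380+2320+29·20·29=54520; k=4: 9636+0+29·4·29=13000 → min 13000.
Optimal parenthesization: ((A·(B·(C·D)))·E) with cost 13000.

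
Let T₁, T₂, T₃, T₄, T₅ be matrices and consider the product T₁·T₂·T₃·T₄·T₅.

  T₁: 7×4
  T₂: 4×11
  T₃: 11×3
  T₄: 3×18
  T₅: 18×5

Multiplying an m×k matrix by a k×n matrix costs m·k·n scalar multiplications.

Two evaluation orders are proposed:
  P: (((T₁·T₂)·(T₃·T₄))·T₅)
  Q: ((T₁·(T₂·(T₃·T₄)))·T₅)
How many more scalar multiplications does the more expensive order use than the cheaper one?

398

Order P = (((T₁·T₂)·(T₃·T₄))·T₅): (T₁·T₂): 7×4 by 4×11 → 7×11, cost 7·4·11 = 308; (T₃·T₄): 11×3 by 3×18 → 11×18, cost 11·3·18 = 594; ((T₁·T₂)·(T₃·T₄)): 7×11 by 11×18 → 7×18, cost 7·11·18 = 1386; cumulative 2288; (((T₁·T₂)·(T₃·T₄))·T₅): 7×18 by 18×5 → 7×5, cost 7·18·5 = 630; cumulative 2918. Total 2918.
Order Q = ((T₁·(T₂·(T₃·T₄)))·T₅): (T₃·T₄): 11×3 by 3×18 → 11×18, cost 11·3·18 = 594; (T₂·(T₃·T₄)): 4×11 by 11×18 → 4×18, cost 4·11·18 = 792; cumulative 1386; (T₁·(T₂·(T₃·T₄))): 7×4 by 4×18 → 7×18, cost 7·4·18 = 504; cumulative 1890; ((T₁·(T₂·(T₃·T₄)))·T₅): 7×18 by 18×5 → 7×5, cost 7·18·5 = 630; cumulative 2520. Total 2520.
Difference: |2918 − 2520| = 398.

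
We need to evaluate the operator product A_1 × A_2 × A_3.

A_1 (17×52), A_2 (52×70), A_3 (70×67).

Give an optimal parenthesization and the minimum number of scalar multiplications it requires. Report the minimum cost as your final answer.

141610

(A_1 × (A_2 × A_3)): cost 303108.
((A_1 × A_2) × A_3): cost 141610.
Optimal: ((A_1 × A_2) × A_3) with cost 141610.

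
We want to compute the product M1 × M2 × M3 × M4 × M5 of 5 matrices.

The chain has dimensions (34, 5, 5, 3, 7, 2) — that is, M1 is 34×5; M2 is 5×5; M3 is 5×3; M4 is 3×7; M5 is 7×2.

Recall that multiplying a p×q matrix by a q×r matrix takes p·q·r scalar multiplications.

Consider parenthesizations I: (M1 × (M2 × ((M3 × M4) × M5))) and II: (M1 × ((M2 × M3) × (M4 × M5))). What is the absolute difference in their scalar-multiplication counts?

Order I = (M1 × (M2 × ((M3 × M4) × M5))): (M3 × M4): 5×3 by 3×7 → 5×7, cost 5·3·7 = 105; ((M3 × M4) × M5): 5×7 by 7×2 → 5×2, cost 5·7·2 = 70; cumulative 175; (M2 × ((M3 × M4) × M5)): 5×5 by 5×2 → 5×2, cost 5·5·2 = 50; cumulative 225; (M1 × (M2 × ((M3 × M4) × M5))): 34×5 by 5×2 → 34×2, cost 34·5·2 = 340; cumulative 565. Total 565.
Order II = (M1 × ((M2 × M3) × (M4 × M5))): (M2 × M3): 5×5 by 5×3 → 5×3, cost 5·5·3 = 75; (M4 × M5): 3×7 by 7×2 → 3×2, cost 3·7·2 = 42; ((M2 × M3) × (M4 × M5)): 5×3 by 3×2 → 5×2, cost 5·3·2 = 30; cumulative 147; (M1 × ((M2 × M3) × (M4 × M5))): 34×5 by 5×2 → 34×2, cost 34·5·2 = 340; cumulative 487. Total 487.
Difference: |565 − 487| = 78.

78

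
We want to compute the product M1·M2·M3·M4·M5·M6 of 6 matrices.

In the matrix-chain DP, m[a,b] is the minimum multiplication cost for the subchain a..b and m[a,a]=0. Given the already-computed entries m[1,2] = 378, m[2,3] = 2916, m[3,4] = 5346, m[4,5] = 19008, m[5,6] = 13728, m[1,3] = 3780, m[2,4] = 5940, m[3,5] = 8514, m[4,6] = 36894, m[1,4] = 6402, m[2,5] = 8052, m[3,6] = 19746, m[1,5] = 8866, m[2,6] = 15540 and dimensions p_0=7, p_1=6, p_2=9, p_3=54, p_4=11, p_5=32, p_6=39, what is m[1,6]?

17178

m[1,6] = min over k∈[1,5] of m[1,k]+m[k+1,6]+p_{0}·p_k·p_{6}.
k=1: 0 + 15540 + 7·6·39 = 17178; k=2: 378 + 19746 + 7·9·39 = 22581; k=3: 3780 + 36894 + 7·54·39 = 55416; k=4: 6402 + 13728 + 7·11·39 = 23133; k=5: 8866 + 0 + 7·32·39 = 17602.
Minimum: 17178 at k=1.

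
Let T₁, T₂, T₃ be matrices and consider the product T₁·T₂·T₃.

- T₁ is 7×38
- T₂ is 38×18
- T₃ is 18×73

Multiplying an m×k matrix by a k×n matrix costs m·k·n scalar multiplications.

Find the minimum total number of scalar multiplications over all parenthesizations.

13986

Order (T₁·(T₂·T₃)): (T₂·T₃): 38×18 by 18×73 → 38×73, cost 38·18·73 = 49932; (T₁·(T₂·T₃)): 7×38 by 38×73 → 7×73, cost 7·38·73 = 19418; cumulative 69350. Total 69350.
Order ((T₁·T₂)·T₃): (T₁·T₂): 7×38 by 38×18 → 7×18, cost 7·38·18 = 4788; ((T₁·T₂)·T₃): 7×18 by 18×73 → 7×73, cost 7·18·73 = 9198; cumulative 13986. Total 13986.
Minimum: 13986.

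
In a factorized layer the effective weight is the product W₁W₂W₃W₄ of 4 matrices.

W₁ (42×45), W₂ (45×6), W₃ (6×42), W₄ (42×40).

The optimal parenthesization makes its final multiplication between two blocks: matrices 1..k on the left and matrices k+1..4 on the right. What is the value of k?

2

Adjacent pairs: W₁W₂ = 42·45·6 = 11340; W₂W₃ = 45·6·42 = 11340; W₃W₄ = 6·42·40 = 10080.
Length 3: W₁..W₃: k=1: 0+11340+42·45·42=90720; k=2: 11340+0+42·6·42=21924 → min 21924 | W₂..W₄: k=2: 0+10080+45·6·40=20880; k=3: 11340+0+45·42·40=86940 → min 20880.
Top-level splits: k=1: (W₁..W₁)·(W₂..W₄) → 0+20880+42·45·40 = 96480; k=2: (W₁..W₂)·(W₃..W₄) → 11340+10080+42·6·40 = 31500; k=3: (W₁..W₃)·(W₄..W₄) → 21924+0+42·42·40 = 92484.
Best split is after W₂, i.e. k = 2.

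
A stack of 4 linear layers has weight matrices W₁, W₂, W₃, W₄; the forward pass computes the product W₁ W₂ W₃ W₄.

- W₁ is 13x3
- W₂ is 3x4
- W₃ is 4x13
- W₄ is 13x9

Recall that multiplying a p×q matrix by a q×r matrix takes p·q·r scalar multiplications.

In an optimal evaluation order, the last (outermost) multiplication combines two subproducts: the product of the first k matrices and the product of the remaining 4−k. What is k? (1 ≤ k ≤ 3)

1

Adjacent pairs: W₁W₂ = 13·3·4 = 156; W₂W₃ = 3·4·13 = 156; W₃W₄ = 4·13·9 = 468.
Length 3: W₁..W₃: k=1: 0+156+13·3·13=663; k=2: 156+0+13·4·13=832 → min 663 | W₂..W₄: k=2: 0+468+3·4·9=576; k=3: 156+0+3·13·9=507 → min 507.
Top-level splits: k=1: (W₁..W₁)·(W₂..W₄) → 0+507+13·3·9 = 858; k=2: (W₁..W₂)·(W₃..W₄) → 156+468+13·4·9 = 1092; k=3: (W₁..W₃)·(W₄..W₄) → 663+0+13·13·9 = 2184.
Best split is after W₁, i.e. k = 1.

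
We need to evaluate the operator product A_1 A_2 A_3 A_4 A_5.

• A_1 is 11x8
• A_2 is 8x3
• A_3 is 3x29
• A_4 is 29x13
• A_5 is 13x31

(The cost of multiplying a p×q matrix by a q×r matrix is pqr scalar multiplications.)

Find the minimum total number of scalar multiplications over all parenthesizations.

Adjacent pairs: A_1A_2 = 11·8·3 = 264; A_2A_3 = 8·3·29 = 696; A_3A_4 = 3·29·13 = 1131; A_4A_5 = 29·13·31 = 11687.
Length 3: A_1..A_3: k=1: 0+696+11·8·29=3248; k=2: 264+0+11·3·29=1221 → min 1221 | A_2..A_4: k=2: 0+1131+8·3·13=1443; k=3: 696+0+8·29·13=3712 → min 1443 | A_3..A_5: k=3: 0+11687+3·29·31=14384; k=4: 1131+0+3·13·31=2340 → min 2340.
Length 4: A_1..A_4: k=1: 0+1443+11·8·13=2587; k=2: 264+1131+11·3·13=1824; k=3: 1221+0+11·29·13=5368 → min 1824 | A_2..A_5: k=2: 0+2340+8·3·31=3084; k=3: 696+11687+8·29·31=19575; k=4: 1443+0+8·13·31=4667 → min 3084.
Length 5: A_1..A_5: k=1: 0+3084+11·8·31=5812; k=2: 264+2340+11·3·31=3627; k=3: 1221+11687+11·29·31=22797; k=4: 1824+0+11·13·31=6257 → min 3627.
Optimal order: ((A_1 A_2) ((A_3 A_4) A_5)) with cost 3627.

3627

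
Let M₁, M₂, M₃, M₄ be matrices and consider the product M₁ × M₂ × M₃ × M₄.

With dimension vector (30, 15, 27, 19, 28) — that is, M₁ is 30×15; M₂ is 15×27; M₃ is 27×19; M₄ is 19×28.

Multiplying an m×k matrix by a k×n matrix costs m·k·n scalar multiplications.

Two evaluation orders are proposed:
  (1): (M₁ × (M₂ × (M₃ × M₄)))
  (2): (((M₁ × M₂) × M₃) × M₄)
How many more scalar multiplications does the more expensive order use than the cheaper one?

Order (1) = (M₁ × (M₂ × (M₃ × M₄))): (M₃ × M₄): 27×19 by 19×28 → 27×28, cost 27·19·28 = 14364; (M₂ × (M₃ × M₄)): 15×27 by 27×28 → 15×28, cost 15·27·28 = 11340; cumulative 25704; (M₁ × (M₂ × (M₃ × M₄))): 30×15 by 15×28 → 30×28, cost 30·15·28 = 12600; cumulative 38304. Total 38304.
Order (2) = (((M₁ × M₂) × M₃) × M₄): (M₁ × M₂): 30×15 by 15×27 → 30×27, cost 30·15·27 = 12150; ((M₁ × M₂) × M₃): 30×27 by 27×19 → 30×19, cost 30·27·19 = 15390; cumulative 27540; (((M₁ × M₂) × M₃) × M₄): 30×19 by 19×28 → 30×28, cost 30·19·28 = 15960; cumulative 43500. Total 43500.
Difference: |38304 − 43500| = 5196.

5196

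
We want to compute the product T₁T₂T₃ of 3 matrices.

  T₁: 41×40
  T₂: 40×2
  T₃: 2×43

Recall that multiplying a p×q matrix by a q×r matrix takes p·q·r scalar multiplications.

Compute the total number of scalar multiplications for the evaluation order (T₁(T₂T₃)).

73960

(T₂T₃): 40×2 by 2×43 → 40×43, cost 40·2·43 = 3440
(T₁(T₂T₃)): 41×40 by 40×43 → 41×43, cost 41·40·43 = 70520; cumulative 73960
Total: 73960 scalar multiplications.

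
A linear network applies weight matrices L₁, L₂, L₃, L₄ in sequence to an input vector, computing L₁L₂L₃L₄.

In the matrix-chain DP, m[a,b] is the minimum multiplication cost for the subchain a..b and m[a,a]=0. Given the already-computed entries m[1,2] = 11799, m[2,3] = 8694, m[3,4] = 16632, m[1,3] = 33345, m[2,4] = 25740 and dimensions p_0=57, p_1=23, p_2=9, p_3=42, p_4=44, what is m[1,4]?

51003

m[1,4] = min over k∈[1,3] of m[1,k]+m[k+1,4]+p_{0}·p_k·p_{4}.
k=1: 0 + 25740 + 57·23·44 = 83424; k=2: 11799 + 16632 + 57·9·44 = 51003; k=3: 33345 + 0 + 57·42·44 = 138681.
Minimum: 51003 at k=2.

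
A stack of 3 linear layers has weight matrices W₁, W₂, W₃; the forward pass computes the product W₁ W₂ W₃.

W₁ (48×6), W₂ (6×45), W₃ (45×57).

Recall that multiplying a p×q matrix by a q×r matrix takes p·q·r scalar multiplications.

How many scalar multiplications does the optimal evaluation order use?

Order (W₁ (W₂ W₃)): (W₂ W₃): 6×45 by 45×57 → 6×57, cost 6·45·57 = 15390; (W₁ (W₂ W₃)): 48×6 by 6×57 → 48×57, cost 48·6·57 = 16416; cumulative 31806. Total 31806.
Order ((W₁ W₂) W₃): (W₁ W₂): 48×6 by 6×45 → 48×45, cost 48·6·45 = 12960; ((W₁ W₂) W₃): 48×45 by 45×57 → 48×57, cost 48·45·57 = 123120; cumulative 136080. Total 136080.
Minimum: 31806.

31806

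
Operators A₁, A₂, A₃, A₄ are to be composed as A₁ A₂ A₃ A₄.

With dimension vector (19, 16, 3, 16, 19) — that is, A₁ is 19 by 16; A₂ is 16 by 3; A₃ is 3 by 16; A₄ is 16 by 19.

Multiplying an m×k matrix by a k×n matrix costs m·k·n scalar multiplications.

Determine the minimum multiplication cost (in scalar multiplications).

Adjacent pairs: A₁A₂ = 19·16·3 = 912; A₂A₃ = 16·3·16 = 768; A₃A₄ = 3·16·19 = 912.
Length 3: A₁..A₃: k=1: 0+768+19·16·16=5632; k=2: 912+0+19·3·16=1824 → min 1824 | A₂..A₄: k=2: 0+912+16·3·19=1824; k=3: 768+0+16·16·19=5632 → min 1824.
Length 4: A₁..A₄: k=1: 0+1824+19·16·19=7600; k=2: 912+912+19·3·19=2907; k=3: 1824+0+19·16·19=7600 → min 2907.
Optimal order: ((A₁ A₂) (A₃ A₄)) with cost 2907.

2907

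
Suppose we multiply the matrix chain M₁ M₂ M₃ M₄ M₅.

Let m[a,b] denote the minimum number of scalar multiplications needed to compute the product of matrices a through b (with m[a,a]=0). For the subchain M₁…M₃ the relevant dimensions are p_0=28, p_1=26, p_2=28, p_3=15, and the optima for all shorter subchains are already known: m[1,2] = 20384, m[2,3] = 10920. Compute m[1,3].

m[1,3] = min over k∈[1,2] of m[1,k]+m[k+1,3]+p_{0}·p_k·p_{3}.
k=1: 0 + 10920 + 28·26·15 = 21840; k=2: 20384 + 0 + 28·28·15 = 32144.
Minimum: 21840 at k=1.

21840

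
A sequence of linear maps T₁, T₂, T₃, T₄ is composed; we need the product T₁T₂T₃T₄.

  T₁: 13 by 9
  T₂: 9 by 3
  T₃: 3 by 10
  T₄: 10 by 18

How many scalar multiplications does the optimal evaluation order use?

1593

Adjacent pairs: T₁T₂ = 13·9·3 = 351; T₂T₃ = 9·3·10 = 270; T₃T₄ = 3·10·18 = 540.
Length 3: T₁..T₃: k=1: 0+270+13·9·10=1440; k=2: 351+0+13·3·10=741 → min 741 | T₂..T₄: k=2: 0+540+9·3·18=1026; k=3: 270+0+9·10·18=1890 → min 1026.
Length 4: T₁..T₄: k=1: 0+1026+13·9·18=3132; k=2: 351+540+13·3·18=1593; k=3: 741+0+13·10·18=3081 → min 1593.
Optimal order: ((T₁T₂)(T₃T₄)) with cost 1593.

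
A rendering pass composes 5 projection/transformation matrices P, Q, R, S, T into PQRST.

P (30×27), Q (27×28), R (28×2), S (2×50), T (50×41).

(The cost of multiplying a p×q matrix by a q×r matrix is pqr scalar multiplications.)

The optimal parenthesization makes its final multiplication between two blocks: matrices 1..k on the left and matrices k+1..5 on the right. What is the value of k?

Adjacent pairs: PQ = 30·27·28 = 22680; QR = 27·28·2 = 1512; RS = 28·2·50 = 2800; ST = 2·50·41 = 4100.
Length 3: P..R: k=1: 0+1512+30·27·2=3132; k=2: 22680+0+30·28·2=24360 → min 3132 | Q..S: k=2: 0+2800+27·28·50=40600; k=3: 1512+0+27·2·50=4212 → min 4212 | R..T: k=3: 0+4100+28·2·41=6396; k=4: 2800+0+28·50·41=60200 → min 6396.
Length 4: P..S: k=1: 0+4212+30·27·50=44712; k=2: 22680+2800+30·28·50=67480; k=3: 3132+0+30·2·50=6132 → min 6132 | Q..T: k=2: 0+6396+27·28·41=37392; k=3: 1512+4100+27·2·41=7826; k=4: 4212+0+27·50·41=59562 → min 7826.
Top-level splits: k=1: (P..P)·(Q..T) → 0+7826+30·27·41 = 41036; k=2: (P..Q)·(R..T) → 22680+6396+30·28·41 = 63516; k=3: (P..R)·(S..T) → 3132+4100+30·2·41 = 9692; k=4: (P..S)·(T..T) → 6132+0+30·50·41 = 67632.
Best split is after R, i.e. k = 3.

3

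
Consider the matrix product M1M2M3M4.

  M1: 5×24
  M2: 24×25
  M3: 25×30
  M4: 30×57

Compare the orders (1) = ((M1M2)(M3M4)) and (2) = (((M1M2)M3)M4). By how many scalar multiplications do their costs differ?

37575

Order (1) = ((M1M2)(M3M4)): (M1M2): 5×24 by 24×25 → 5×25, cost 5·24·25 = 3000; (M3M4): 25×30 by 30×57 → 25×57, cost 25·30·57 = 42750; ((M1M2)(M3M4)): 5×25 by 25×57 → 5×57, cost 5·25·57 = 7125; cumulative 52875. Total 52875.
Order (2) = (((M1M2)M3)M4): (M1M2): 5×24 by 24×25 → 5×25, cost 5·24·25 = 3000; ((M1M2)M3): 5×25 by 25×30 → 5×30, cost 5·25·30 = 3750; cumulative 6750; (((M1M2)M3)M4): 5×30 by 30×57 → 5×57, cost 5·30·57 = 8550; cumulative 15300. Total 15300.
Difference: |52875 − 15300| = 37575.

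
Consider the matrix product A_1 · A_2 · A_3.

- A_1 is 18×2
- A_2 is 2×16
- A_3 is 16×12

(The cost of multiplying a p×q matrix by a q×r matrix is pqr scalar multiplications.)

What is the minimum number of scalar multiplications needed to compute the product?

816

Order (A_1 · (A_2 · A_3)): (A_2 · A_3): 2×16 by 16×12 → 2×12, cost 2·16·12 = 384; (A_1 · (A_2 · A_3)): 18×2 by 2×12 → 18×12, cost 18·2·12 = 432; cumulative 816. Total 816.
Order ((A_1 · A_2) · A_3): (A_1 · A_2): 18×2 by 2×16 → 18×16, cost 18·2·16 = 576; ((A_1 · A_2) · A_3): 18×16 by 16×12 → 18×12, cost 18·16·12 = 3456; cumulative 4032. Total 4032.
Minimum: 816.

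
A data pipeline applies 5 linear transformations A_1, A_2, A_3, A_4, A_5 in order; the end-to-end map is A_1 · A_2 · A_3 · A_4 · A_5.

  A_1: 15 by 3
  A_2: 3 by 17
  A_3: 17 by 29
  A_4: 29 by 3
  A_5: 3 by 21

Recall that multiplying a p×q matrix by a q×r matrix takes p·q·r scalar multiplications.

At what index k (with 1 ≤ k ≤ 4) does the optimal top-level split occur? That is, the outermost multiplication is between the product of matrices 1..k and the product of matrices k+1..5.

Adjacent pairs: A_1A_2 = 15·3·17 = 765; A_2A_3 = 3·17·29 = 1479; A_3A_4 = 17·29·3 = 1479; A_4A_5 = 29·3·21 = 1827.
Length 3: A_1..A_3: k=1: 0+1479+15·3·29=2784; k=2: 765+0+15·17·29=8160 → min 2784 | A_2..A_4: k=2: 0+1479+3·17·3=1632; k=3: 1479+0+3·29·3=1740 → min 1632 | A_3..A_5: k=3: 0+1827+17·29·21=12180; k=4: 1479+0+17·3·21=2550 → min 2550.
Length 4: A_1..A_4: k=1: 0+1632+15·3·3=1767; k=2: 765+1479+15·17·3=3009; k=3: 2784+0+15·29·3=4089 → min 1767 | A_2..A_5: k=2: 0+2550+3·17·21=3621; k=3: 1479+1827+3·29·21=5133; k=4: 1632+0+3·3·21=1821 → min 1821.
Top-level splits: k=1: (A_1..A_1)·(A_2..A_5) → 0+1821+15·3·21 = 2766; k=2: (A_1..A_2)·(A_3..A_5) → 765+2550+15·17·21 = 8670; k=3: (A_1..A_3)·(A_4..A_5) → 2784+1827+15·29·21 = 13746; k=4: (A_1..A_4)·(A_5..A_5) → 1767+0+15·3·21 = 2712.
Best split is after A_4, i.e. k = 4.

4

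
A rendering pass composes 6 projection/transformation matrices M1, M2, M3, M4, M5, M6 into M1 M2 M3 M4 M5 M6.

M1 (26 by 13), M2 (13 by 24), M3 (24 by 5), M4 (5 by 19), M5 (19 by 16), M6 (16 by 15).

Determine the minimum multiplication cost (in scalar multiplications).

Adjacent pairs: M1M2 = 26·13·24 = 8112; M2M3 = 13·24·5 = 1560; M3M4 = 24·5·19 = 2280; M4M5 = 5·19·16 = 1520; M5M6 = 19·16·15 = 4560.
Length 3: M1..M3: k=1: 0+1560+26·13·5=3250; k=2: 8112+0+26·24·5=11232 → min 3250 | M2..M4: k=2: 0+2280+13·24·19=8208; k=3: 1560+0+13·5·19=2795 → min 2795 | M3..M5: k=3: 0+1520+24·5·16=3440; k=4: 2280+0+24·19·16=9576 → min 3440 | M4..M6: k=4: 0+4560+5·19·15=5985; k=5: 1520+0+5·16·15=2720 → min 2720.
Length 4: M1..M4: k=1: 0+2795+26·13·19=9217; k=2: 8112+2280+26·24·19=22248; k=3: 3250+0+26·5·19=5720 → min 5720 | M2..M5: k=2: 0+3440+13·24·16=8432; k=3: 1560+1520+13·5·16=4120; k=4: 2795+0+13·19·16=6747 → min 4120 | M3..M6: k=3: 0+2720+24·5·15=4520; k=4: 2280+4560+24·19·15=13680; k=5: 3440+0+24·16·15=9200 → min 4520.
Length 5: M1..M5: k=1: 0+4120+26·13·16=9528; k=2: 8112+3440+26·24·16=21536; k=3: 3250+1520+26·5·16=6850; k=4: 5720+0+26·19·16=13624 → min 6850 | M2..M6: k=2: 0+4520+13·24·15=9200; k=3: 1560+2720+13·5·15=5255; k=4: 2795+4560+13·19·15=11060; k=5: 4120+0+13·16·15=7240 → min 5255.
Length 6: M1..M6: k=1: 0+5255+26·13·15=10325; k=2: 8112+4520+26·24·15=21992; k=3: 3250+2720+26·5·15=7920; k=4: 5720+4560+26·19·15=17690; k=5: 6850+0+26·16·15=13090 → min 7920.
Optimal order: ((M1 (M2 M3)) ((M4 M5) M6)) with cost 7920.

7920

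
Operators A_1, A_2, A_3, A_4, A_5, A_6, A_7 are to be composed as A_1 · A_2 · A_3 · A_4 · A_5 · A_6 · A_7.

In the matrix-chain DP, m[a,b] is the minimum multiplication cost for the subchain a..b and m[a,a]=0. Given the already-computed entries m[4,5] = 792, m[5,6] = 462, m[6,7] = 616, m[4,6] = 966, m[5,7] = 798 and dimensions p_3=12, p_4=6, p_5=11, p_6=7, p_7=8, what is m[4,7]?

m[4,7] = min over k∈[4,6] of m[4,k]+m[k+1,7]+p_{3}·p_k·p_{7}.
k=4: 0 + 798 + 12·6·8 = 1374; k=5: 792 + 616 + 12·11·8 = 2464; k=6: 966 + 0 + 12·7·8 = 1638.
Minimum: 1374 at k=4.

1374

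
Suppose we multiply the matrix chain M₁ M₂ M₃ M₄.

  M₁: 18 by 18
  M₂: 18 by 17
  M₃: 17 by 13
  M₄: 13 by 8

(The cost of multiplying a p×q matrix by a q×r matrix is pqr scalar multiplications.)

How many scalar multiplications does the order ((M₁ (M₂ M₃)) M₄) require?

(M₂ M₃): 18×17 by 17×13 → 18×13, cost 18·17·13 = 3978
(M₁ (M₂ M₃)): 18×18 by 18×13 → 18×13, cost 18·18·13 = 4212; cumulative 8190
((M₁ (M₂ M₃)) M₄): 18×13 by 13×8 → 18×8, cost 18·13·8 = 1872; cumulative 10062
Total: 10062 scalar multiplications.

10062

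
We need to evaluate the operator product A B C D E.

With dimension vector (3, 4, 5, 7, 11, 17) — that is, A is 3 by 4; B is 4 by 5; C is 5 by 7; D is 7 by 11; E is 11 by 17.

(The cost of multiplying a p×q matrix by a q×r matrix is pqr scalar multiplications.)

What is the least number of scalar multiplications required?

957

Adjacent pairs: AB = 3·4·5 = 60; BC = 4·5·7 = 140; CD = 5·7·11 = 385; DE = 7·11·17 = 1309.
Length 3: A..C: k=1: 0+140+3·4·7=224; k=2: 60+0+3·5·7=165 → min 165 | B..D: k=2: 0+385+4·5·11=605; k=3: 140+0+4·7·11=448 → min 448 | C..E: k=3: 0+1309+5·7·17=1904; k=4: 385+0+5·11·17=1320 → min 1320.
Length 4: A..D: k=1: 0+448+3·4·11=580; k=2: 60+385+3·5·11=610; k=3: 165+0+3·7·11=396 → min 396 | B..E: k=2: 0+1320+4·5·17=1660; k=3: 140+1309+4·7·17=1925; k=4: 448+0+4·11·17=1196 → min 1196.
Length 5: A..E: k=1: 0+1196+3·4·17=1400; k=2: 60+1320+3·5·17=1635; k=3: 165+1309+3·7·17=1831; k=4: 396+0+3·11·17=957 → min 957.
Optimal order: ((((A B) C) D) E) with cost 957.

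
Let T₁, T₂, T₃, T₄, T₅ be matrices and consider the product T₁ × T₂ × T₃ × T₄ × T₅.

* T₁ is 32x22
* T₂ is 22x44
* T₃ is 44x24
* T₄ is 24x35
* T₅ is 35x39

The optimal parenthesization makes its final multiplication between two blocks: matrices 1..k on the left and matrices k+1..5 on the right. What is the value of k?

Adjacent pairs: T₁T₂ = 32·22·44 = 30976; T₂T₃ = 22·44·24 = 23232; T₃T₄ = 44·24·35 = 36960; T₄T₅ = 24·35·39 = 32760.
Length 3: T₁..T₃: k=1: 0+23232+32·22·24=40128; k=2: 30976+0+32·44·24=64768 → min 40128 | T₂..T₄: k=2: 0+36960+22·44·35=70840; k=3: 23232+0+22·24·35=41712 → min 41712 | T₃..T₅: k=3: 0+32760+44·24·39=73944; k=4: 36960+0+44·35·39=97020 → min 73944.
Length 4: T₁..T₄: k=1: 0+41712+32·22·35=66352; k=2: 30976+36960+32·44·35=117216; k=3: 40128+0+32·24·35=67008 → min 66352 | T₂..T₅: k=2: 0+73944+22·44·39=111696; k=3: 23232+32760+22·24·39=76584; k=4: 41712+0+22·35·39=71742 → min 71742.
Top-level splits: k=1: (T₁..T₁)·(T₂..T₅) → 0+71742+32·22·39 = 99198; k=2: (T₁..T₂)·(T₃..T₅) → 30976+73944+32·44·39 = 159832; k=3: (T₁..T₃)·(T₄..T₅) → 40128+32760+32·24·39 = 102840; k=4: (T₁..T₄)·(T₅..T₅) → 66352+0+32·35·39 = 110032.
Best split is after T₁, i.e. k = 1.

1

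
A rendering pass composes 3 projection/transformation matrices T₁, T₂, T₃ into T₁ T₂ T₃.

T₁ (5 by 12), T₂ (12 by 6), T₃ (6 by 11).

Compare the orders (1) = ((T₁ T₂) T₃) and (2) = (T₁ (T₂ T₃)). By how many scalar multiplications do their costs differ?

762

Order (1) = ((T₁ T₂) T₃): (T₁ T₂): 5×12 by 12×6 → 5×6, cost 5·12·6 = 360; ((T₁ T₂) T₃): 5×6 by 6×11 → 5×11, cost 5·6·11 = 330; cumulative 690. Total 690.
Order (2) = (T₁ (T₂ T₃)): (T₂ T₃): 12×6 by 6×11 → 12×11, cost 12·6·11 = 792; (T₁ (T₂ T₃)): 5×12 by 12×11 → 5×11, cost 5·12·11 = 660; cumulative 1452. Total 1452.
Difference: |690 − 1452| = 762.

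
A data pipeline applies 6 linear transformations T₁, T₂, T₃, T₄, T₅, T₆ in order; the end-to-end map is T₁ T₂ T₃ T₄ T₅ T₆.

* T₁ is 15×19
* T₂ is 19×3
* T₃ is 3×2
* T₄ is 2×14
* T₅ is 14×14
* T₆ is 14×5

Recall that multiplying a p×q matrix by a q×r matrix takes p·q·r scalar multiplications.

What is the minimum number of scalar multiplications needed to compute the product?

Adjacent pairs: T₁T₂ = 15·19·3 = 855; T₂T₃ = 19·3·2 = 114; T₃T₄ = 3·2·14 = 84; T₄T₅ = 2·14·14 = 392; T₅T₆ = 14·14·5 = 980.
Length 3: T₁..T₃: k=1: 0+114+15·19·2=684; k=2: 855+0+15·3·2=945 → min 684 | T₂..T₄: k=2: 0+84+19·3·14=882; k=3: 114+0+19·2·14=646 → min 646 | T₃..T₅: k=3: 0+392+3·2·14=476; k=4: 84+0+3·14·14=672 → min 476 | T₄..T₆: k=4: 0+980+2·14·5=1120; k=5: 392+0+2·14·5=532 → min 532.
Length 4: T₁..T₄: k=1: 0+646+15·19·14=4636; k=2: 855+84+15·3·14=1569; k=3: 684+0+15·2·14=1104 → min 1104 | T₂..T₅: k=2: 0+476+19·3·14=1274; k=3: 114+392+19·2·14=1038; k=4: 646+0+19·14·14=4370 → min 1038 | T₃..T₆: k=3: 0+532+3·2·5=562; k=4: 84+980+3·14·5=1274; k=5: 476+0+3·14·5=686 → min 562.
Length 5: T₁..T₅: k=1: 0+1038+15·19·14=5028; k=2: 855+476+15·3·14=1961; k=3: 684+392+15·2·14=1496; k=4: 1104+0+15·14·14=4044 → min 1496 | T₂..T₆: k=2: 0+562+19·3·5=847; k=3: 114+532+19·2·5=836; k=4: 646+980+19·14·5=2956; k=5: 1038+0+19·14·5=2368 → min 836.
Length 6: T₁..T₆: k=1: 0+836+15·19·5=2261; k=2: 855+562+15·3·5=1642; k=3: 684+532+15·2·5=1366; k=4: 1104+980+15·14·5=3134; k=5: 1496+0+15·14·5=2546 → min 1366.
Optimal order: ((T₁ (T₂ T₃)) ((T₄ T₅) T₆)) with cost 1366.

1366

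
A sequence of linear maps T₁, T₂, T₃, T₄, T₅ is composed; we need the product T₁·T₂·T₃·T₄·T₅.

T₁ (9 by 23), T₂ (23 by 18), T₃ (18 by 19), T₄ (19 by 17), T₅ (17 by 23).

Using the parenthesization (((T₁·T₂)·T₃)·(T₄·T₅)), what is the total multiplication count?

(T₁·T₂): 9×23 by 23×18 → 9×18, cost 9·23·18 = 3726
((T₁·T₂)·T₃): 9×18 by 18×19 → 9×19, cost 9·18·19 = 3078; cumulative 6804
(T₄·T₅): 19×17 by 17×23 → 19×23, cost 19·17·23 = 7429
(((T₁·T₂)·T₃)·(T₄·T₅)): 9×19 by 19×23 → 9×23, cost 9·19·23 = 3933; cumulative 18166
Total: 18166 scalar multiplications.

18166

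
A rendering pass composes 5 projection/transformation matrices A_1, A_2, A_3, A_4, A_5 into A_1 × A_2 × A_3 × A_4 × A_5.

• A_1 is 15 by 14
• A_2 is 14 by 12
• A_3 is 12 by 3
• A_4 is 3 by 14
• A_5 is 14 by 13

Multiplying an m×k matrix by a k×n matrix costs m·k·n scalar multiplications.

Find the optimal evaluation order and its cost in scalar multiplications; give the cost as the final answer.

2265

Adjacent pairs: A_1A_2 = 15·14·12 = 2520; A_2A_3 = 14·12·3 = 504; A_3A_4 = 12·3·14 = 504; A_4A_5 = 3·14·13 = 546.
Length 3: A_1..A_3: k=1: 0+504+15·14·3=1134; k=2: 2520+0+15·12·3=3060 → min 1134 | A_2..A_4: k=2: 0+504+14·12·14=2856; k=3: 504+0+14·3·14=1092 → min 1092 | A_3..A_5: k=3: 0+546+12·3·13=1014; k=4: 504+0+12·14·13=2688 → min 1014.
Length 4: A_1..A_4: k=1: 0+1092+15·14·14=4032; k=2: 2520+504+15·12·14=5544; k=3: 1134+0+15·3·14=1764 → min 1764 | A_2..A_5: k=2: 0+1014+14·12·13=3198; k=3: 504+546+14·3·13=1596; k=4: 1092+0+14·14·13=3640 → min 1596.
Length 5: A_1..A_5: k=1: 0+1596+15·14·13=4326; k=2: 2520+1014+15·12·13=5874; k=3: 1134+546+15·3·13=2265; k=4: 1764+0+15·14·13=4494 → min 2265.
Optimal parenthesization: ((A_1 × (A_2 × A_3)) × (A_4 × A_5)) with cost 2265.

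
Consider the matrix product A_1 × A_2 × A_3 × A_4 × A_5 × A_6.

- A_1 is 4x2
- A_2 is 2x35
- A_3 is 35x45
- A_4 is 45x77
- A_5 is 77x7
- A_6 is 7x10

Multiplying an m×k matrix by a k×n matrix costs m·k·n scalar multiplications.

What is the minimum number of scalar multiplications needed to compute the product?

Adjacent pairs: A_1A_2 = 4·2·35 = 280; A_2A_3 = 2·35·45 = 3150; A_3A_4 = 35·45·77 = 121275; A_4A_5 = 45·77·7 = 24255; A_5A_6 = 77·7·10 = 5390.
Length 3: A_1..A_3: k=1: 0+3150+4·2·45=3510; k=2: 280+0+4·35·45=6580 → min 3510 | A_2..A_4: k=2: 0+121275+2·35·77=126665; k=3: 3150+0+2·45·77=10080 → min 10080 | A_3..A_5: k=3: 0+24255+35·45·7=35280; k=4: 121275+0+35·77·7=140140 → min 35280 | A_4..A_6: k=4: 0+5390+45·77·10=40040; k=5: 24255+0+45·7·10=27405 → min 27405.
Length 4: A_1..A_4: k=1: 0+10080+4·2·77=10696; k=2: 280+121275+4·35·77=132335; k=3: 3510+0+4·45·77=17370 → min 10696 | A_2..A_5: k=2: 0+35280+2·35·7=35770; k=3: 3150+24255+2·45·7=28035; k=4: 10080+0+2·77·7=11158 → min 11158 | A_3..A_6: k=3: 0+27405+35·45·10=43155; k=4: 121275+5390+35·77·10=153615; k=5: 35280+0+35·7·10=37730 → min 37730.
Length 5: A_1..A_5: k=1: 0+11158+4·2·7=11214; k=2: 280+35280+4·35·7=36540; k=3: 3510+24255+4·45·7=29025; k=4: 10696+0+4·77·7=12852 → min 11214 | A_2..A_6: k=2: 0+37730+2·35·10=38430; k=3: 3150+27405+2·45·10=31455; k=4: 10080+5390+2·77·10=17010; k=5: 11158+0+2·7·10=11298 → min 11298.
Length 6: A_1..A_6: k=1: 0+11298+4·2·10=11378; k=2: 280+37730+4·35·10=39410; k=3: 3510+27405+4·45·10=32715; k=4: 10696+5390+4·77·10=19166; k=5: 11214+0+4·7·10=11494 → min 11378.
Optimal order: (A_1 × ((((A_2 × A_3) × A_4) × A_5) × A_6)) with cost 11378.

11378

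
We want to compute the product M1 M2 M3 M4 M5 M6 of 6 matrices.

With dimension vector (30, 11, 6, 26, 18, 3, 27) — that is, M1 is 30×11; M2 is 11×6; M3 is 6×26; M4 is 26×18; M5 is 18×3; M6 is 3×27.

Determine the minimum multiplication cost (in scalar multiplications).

5490

Adjacent pairs: M1M2 = 30·11·6 = 1980; M2M3 = 11·6·26 = 1716; M3M4 = 6·26·18 = 2808; M4M5 = 26·18·3 = 1404; M5M6 = 18·3·27 = 1458.
Length 3: M1..M3: k=1: 0+1716+30·11·26=10296; k=2: 1980+0+30·6·26=6660 → min 6660 | M2..M4: k=2: 0+2808+11·6·18=3996; k=3: 1716+0+11·26·18=6864 → min 3996 | M3..M5: k=3: 0+1404+6·26·3=1872; k=4: 2808+0+6·18·3=3132 → min 1872 | M4..M6: k=4: 0+1458+26·18·27=14094; k=5: 1404+0+26·3·27=3510 → min 3510.
Length 4: M1..M4: k=1: 0+3996+30·11·18=9936; k=2: 1980+2808+30·6·18=8028; k=3: 6660+0+30·26·18=20700 → min 8028 | M2..M5: k=2: 0+1872+11·6·3=2070; k=3: 1716+1404+11·26·3=3978; k=4: 3996+0+11·18·3=4590 → min 2070 | M3..M6: k=3: 0+3510+6·26·27=7722; k=4: 2808+1458+6·18·27=7182; k=5: 1872+0+6·3·27=2358 → min 2358.
Length 5: M1..M5: k=1: 0+2070+30·11·3=3060; k=2: 1980+1872+30·6·3=4392; k=3: 6660+1404+30·26·3=10404; k=4: 8028+0+30·18·3=9648 → min 3060 | M2..M6: k=2: 0+2358+11·6·27=4140; k=3: 1716+3510+11·26·27=12948; k=4: 3996+1458+11·18·27=10800; k=5: 2070+0+11·3·27=2961 → min 2961.
Length 6: M1..M6: k=1: 0+2961+30·11·27=11871; k=2: 1980+2358+30·6·27=9198; k=3: 6660+3510+30·26·27=31230; k=4: 8028+1458+30·18·27=24066; k=5: 3060+0+30·3·27=5490 → min 5490.
Optimal order: ((M1 (M2 (M3 (M4 M5)))) M6) with cost 5490.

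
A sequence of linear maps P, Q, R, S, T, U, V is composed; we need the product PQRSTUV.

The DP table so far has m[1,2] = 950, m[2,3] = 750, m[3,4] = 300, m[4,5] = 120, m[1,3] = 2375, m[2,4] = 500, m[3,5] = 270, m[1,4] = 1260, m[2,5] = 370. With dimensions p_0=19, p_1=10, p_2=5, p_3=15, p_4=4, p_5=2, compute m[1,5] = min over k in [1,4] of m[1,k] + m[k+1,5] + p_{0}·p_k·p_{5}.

m[1,5] = min over k∈[1,4] of m[1,k]+m[k+1,5]+p_{0}·p_k·p_{5}.
k=1: 0 + 370 + 19·10·2 = 750; k=2: 950 + 270 + 19·5·2 = 1410; k=3: 2375 + 120 + 19·15·2 = 3065; k=4: 1260 + 0 + 19·4·2 = 1412.
Minimum: 750 at k=1.

750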